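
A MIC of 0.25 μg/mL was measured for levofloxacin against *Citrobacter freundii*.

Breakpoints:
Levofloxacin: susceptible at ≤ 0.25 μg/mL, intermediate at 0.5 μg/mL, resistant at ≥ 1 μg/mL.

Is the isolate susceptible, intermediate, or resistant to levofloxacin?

Susceptible

Levofloxacin 0.25 μg/mL: ≤ 0.25 μg/mL → Susceptible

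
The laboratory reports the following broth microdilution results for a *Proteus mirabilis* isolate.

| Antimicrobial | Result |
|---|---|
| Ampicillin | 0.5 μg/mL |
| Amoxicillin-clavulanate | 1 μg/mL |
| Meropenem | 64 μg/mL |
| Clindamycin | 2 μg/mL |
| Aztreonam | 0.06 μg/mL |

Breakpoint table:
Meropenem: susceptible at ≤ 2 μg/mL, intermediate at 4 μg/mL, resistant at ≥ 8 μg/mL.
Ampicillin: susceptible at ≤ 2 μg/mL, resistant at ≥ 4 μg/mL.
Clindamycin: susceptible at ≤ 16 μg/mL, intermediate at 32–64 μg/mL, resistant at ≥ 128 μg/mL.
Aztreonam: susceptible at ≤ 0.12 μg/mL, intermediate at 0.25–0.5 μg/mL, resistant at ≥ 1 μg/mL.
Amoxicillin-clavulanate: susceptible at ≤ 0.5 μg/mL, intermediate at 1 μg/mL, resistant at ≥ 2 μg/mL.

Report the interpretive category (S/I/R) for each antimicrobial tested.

S, I, R, S, S

Ampicillin: 0.5 μg/mL is ≤ 2 μg/mL — susceptible
Amoxicillin-clavulanate 1 μg/mL: = 1 μg/mL → Intermediate
Meropenem (64 μg/mL) ≥ 8 μg/mL — R
Clindamycin: 2 μg/mL is ≤ 16 μg/mL ⇒ Susceptible
Aztreonam 0.06 μg/mL: ≤ 0.12 μg/mL — susceptible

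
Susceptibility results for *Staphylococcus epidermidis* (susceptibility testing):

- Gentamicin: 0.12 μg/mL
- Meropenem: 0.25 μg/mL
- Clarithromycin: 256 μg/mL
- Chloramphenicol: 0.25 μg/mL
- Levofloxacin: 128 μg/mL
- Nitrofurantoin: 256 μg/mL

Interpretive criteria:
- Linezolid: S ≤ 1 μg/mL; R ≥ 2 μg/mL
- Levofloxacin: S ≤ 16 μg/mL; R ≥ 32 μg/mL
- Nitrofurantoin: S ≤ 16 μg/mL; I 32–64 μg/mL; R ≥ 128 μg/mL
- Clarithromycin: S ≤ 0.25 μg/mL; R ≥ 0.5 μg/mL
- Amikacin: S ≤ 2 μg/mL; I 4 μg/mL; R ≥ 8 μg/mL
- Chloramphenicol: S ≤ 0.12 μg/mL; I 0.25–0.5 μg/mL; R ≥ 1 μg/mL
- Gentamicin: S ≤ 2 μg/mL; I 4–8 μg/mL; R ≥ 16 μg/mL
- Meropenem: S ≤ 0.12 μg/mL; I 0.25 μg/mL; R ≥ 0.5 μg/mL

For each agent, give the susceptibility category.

Gentamicin: 0.12 μg/mL is ≤ 2 μg/mL → susceptible
Meropenem: 0.25 μg/mL is = 0.25 μg/mL — Intermediate
Clarithromycin: 256 μg/mL is ≥ 0.5 μg/mL → Resistant
Chloramphenicol (0.25 μg/mL) in 0.25–0.5 μg/mL ⇒ Intermediate
Levofloxacin: 128 μg/mL is ≥ 32 μg/mL → Resistant
Nitrofurantoin: 256 μg/mL is ≥ 128 μg/mL — resistant

S, I, R, I, R, R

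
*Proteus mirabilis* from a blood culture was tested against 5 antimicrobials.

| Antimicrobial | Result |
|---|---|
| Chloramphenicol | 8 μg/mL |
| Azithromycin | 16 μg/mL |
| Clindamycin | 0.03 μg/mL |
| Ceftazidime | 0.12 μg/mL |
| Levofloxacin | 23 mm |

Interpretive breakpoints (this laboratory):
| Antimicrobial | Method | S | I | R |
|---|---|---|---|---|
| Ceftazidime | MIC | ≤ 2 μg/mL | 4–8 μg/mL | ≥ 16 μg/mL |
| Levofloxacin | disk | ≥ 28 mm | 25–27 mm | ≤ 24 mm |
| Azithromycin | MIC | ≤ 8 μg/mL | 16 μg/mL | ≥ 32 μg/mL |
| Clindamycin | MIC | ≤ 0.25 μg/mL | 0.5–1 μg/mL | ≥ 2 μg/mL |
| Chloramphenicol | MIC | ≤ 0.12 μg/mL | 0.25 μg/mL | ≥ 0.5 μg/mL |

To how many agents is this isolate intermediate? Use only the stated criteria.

1

Chloramphenicol 8 μg/mL: ≥ 0.5 μg/mL → R
Azithromycin (16 μg/mL) = 16 μg/mL ⇒ Intermediate
Clindamycin (0.03 μg/mL) ≤ 0.25 μg/mL → Susceptible
Ceftazidime: 0.12 μg/mL is ≤ 2 μg/mL → susceptible
Levofloxacin: 23 mm is ≤ 24 mm → Resistant
Intermediate: 1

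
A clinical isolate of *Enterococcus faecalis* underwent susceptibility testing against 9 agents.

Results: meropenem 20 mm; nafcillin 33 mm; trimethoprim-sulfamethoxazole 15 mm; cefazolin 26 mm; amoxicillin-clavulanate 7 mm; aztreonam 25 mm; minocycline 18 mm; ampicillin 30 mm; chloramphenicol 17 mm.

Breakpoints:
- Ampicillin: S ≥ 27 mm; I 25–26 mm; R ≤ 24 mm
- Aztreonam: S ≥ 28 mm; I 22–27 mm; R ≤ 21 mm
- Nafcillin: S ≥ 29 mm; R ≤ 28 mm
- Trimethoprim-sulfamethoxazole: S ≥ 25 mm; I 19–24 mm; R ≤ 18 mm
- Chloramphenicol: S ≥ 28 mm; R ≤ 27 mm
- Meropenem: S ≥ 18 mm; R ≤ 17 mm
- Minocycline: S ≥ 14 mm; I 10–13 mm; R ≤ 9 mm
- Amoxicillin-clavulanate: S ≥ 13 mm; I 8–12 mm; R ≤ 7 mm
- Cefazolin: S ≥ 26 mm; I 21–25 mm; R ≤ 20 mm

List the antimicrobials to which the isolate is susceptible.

Meropenem: 20 mm is ≥ 18 mm → S
Nafcillin (33 mm) ≥ 29 mm ⇒ Susceptible
Trimethoprim-sulfamethoxazole: 15 mm is ≤ 18 mm — resistant
Cefazolin (26 mm) ≥ 26 mm — S
Amoxicillin-clavulanate: 7 mm is ≤ 7 mm — R
Aztreonam 25 mm: in 22–27 mm → I
Minocycline: 18 mm is ≥ 14 mm — S
Ampicillin 30 mm: ≥ 27 mm → S
Chloramphenicol 17 mm: ≤ 27 mm → Resistant

meropenem, nafcillin, cefazolin, minocycline, ampicillin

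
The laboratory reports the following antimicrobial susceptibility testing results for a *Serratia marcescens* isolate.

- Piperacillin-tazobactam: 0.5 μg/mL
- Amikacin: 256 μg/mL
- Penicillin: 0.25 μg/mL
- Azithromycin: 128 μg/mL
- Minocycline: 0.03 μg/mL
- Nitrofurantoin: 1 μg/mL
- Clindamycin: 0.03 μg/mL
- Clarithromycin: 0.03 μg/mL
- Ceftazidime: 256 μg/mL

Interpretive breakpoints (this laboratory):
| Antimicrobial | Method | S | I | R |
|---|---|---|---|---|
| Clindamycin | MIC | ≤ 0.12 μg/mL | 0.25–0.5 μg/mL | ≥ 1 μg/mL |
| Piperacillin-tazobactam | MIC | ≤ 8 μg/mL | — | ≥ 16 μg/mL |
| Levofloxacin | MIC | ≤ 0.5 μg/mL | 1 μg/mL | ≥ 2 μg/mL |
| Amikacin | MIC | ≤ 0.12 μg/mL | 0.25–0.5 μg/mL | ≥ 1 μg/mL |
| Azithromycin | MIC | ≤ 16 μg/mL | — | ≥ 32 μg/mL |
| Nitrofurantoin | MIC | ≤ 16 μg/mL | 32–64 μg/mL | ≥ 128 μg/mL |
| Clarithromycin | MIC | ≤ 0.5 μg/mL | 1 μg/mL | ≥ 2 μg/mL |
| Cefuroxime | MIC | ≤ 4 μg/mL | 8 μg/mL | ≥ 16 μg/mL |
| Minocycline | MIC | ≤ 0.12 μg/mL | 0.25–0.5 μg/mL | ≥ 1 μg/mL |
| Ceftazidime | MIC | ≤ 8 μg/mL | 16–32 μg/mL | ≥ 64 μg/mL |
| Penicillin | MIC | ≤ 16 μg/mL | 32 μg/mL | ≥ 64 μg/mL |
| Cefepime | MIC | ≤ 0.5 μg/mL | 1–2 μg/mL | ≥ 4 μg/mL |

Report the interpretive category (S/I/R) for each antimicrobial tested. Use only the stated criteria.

Piperacillin-tazobactam: 0.5 μg/mL is ≤ 8 μg/mL → susceptible
Amikacin (256 μg/mL) ≥ 1 μg/mL — R
Penicillin 0.25 μg/mL: ≤ 16 μg/mL ⇒ S
Azithromycin: 128 μg/mL is ≥ 32 μg/mL ⇒ Resistant
Minocycline (0.03 μg/mL) ≤ 0.12 μg/mL ⇒ susceptible
Nitrofurantoin 1 μg/mL: ≤ 16 μg/mL — susceptible
Clindamycin (0.03 μg/mL) ≤ 0.12 μg/mL — Susceptible
Clarithromycin (0.03 μg/mL) ≤ 0.5 μg/mL — S
Ceftazidime: 256 μg/mL is ≥ 64 μg/mL ⇒ Resistant

S, R, S, R, S, S, S, S, R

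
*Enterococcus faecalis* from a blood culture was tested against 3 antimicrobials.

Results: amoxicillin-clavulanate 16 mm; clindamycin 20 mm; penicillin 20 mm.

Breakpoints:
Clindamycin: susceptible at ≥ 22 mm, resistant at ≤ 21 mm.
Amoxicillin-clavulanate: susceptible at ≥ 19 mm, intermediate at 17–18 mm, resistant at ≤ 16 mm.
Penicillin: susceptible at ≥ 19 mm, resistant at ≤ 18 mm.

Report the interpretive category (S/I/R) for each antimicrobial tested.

R, R, S

Amoxicillin-clavulanate 16 mm: ≤ 16 mm → resistant
Clindamycin: 20 mm is ≤ 21 mm ⇒ resistant
Penicillin (20 mm) ≥ 19 mm — susceptible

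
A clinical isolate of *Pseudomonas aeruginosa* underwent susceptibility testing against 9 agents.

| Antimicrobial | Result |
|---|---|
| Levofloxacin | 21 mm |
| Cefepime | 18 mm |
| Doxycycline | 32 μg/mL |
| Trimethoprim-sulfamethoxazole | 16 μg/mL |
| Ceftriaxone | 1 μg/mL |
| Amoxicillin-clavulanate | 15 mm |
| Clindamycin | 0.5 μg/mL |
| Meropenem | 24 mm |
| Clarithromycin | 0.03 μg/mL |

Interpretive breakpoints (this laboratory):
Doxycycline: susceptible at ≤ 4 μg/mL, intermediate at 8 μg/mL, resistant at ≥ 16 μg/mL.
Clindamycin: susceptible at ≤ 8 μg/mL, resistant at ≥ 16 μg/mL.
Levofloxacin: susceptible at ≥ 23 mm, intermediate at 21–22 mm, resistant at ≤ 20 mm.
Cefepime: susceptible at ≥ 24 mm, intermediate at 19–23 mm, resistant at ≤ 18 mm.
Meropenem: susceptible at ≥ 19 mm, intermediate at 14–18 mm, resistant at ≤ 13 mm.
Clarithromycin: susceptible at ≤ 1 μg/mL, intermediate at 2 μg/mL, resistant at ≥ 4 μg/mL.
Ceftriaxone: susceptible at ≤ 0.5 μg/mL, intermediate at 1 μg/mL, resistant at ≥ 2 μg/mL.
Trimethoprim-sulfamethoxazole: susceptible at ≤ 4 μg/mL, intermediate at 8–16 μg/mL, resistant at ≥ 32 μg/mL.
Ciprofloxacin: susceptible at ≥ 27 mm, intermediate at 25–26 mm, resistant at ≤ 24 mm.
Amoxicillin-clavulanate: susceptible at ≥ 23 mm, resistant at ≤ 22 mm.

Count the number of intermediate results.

Levofloxacin (21 mm) in 21–22 mm — I
Cefepime: 18 mm is ≤ 18 mm — Resistant
Doxycycline 32 μg/mL: ≥ 16 μg/mL ⇒ R
Trimethoprim-sulfamethoxazole (16 μg/mL) in 8–16 μg/mL — Intermediate
Ceftriaxone: 1 μg/mL is = 1 μg/mL ⇒ Intermediate
Amoxicillin-clavulanate: 15 mm is ≤ 22 mm → R
Clindamycin (0.5 μg/mL) ≤ 8 μg/mL — susceptible
Meropenem 24 mm: ≥ 19 mm ⇒ susceptible
Clarithromycin (0.03 μg/mL) ≤ 1 μg/mL → S
Intermediate: 3

3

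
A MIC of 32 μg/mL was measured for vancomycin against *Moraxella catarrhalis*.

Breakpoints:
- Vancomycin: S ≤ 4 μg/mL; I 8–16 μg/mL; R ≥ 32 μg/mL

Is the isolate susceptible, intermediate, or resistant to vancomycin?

Vancomycin: 32 μg/mL is ≥ 32 μg/mL — resistant

R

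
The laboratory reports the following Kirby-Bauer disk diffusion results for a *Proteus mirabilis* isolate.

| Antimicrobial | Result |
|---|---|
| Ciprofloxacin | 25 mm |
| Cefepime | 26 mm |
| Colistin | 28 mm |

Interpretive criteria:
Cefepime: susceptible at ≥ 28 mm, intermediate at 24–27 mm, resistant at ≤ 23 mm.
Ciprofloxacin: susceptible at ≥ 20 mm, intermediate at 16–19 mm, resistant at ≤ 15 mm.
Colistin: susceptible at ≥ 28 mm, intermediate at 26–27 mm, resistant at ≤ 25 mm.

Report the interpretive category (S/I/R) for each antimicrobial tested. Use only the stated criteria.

S, I, S

Ciprofloxacin 25 mm: ≥ 20 mm → S
Cefepime (26 mm) in 24–27 mm — I
Colistin (28 mm) ≥ 28 mm → S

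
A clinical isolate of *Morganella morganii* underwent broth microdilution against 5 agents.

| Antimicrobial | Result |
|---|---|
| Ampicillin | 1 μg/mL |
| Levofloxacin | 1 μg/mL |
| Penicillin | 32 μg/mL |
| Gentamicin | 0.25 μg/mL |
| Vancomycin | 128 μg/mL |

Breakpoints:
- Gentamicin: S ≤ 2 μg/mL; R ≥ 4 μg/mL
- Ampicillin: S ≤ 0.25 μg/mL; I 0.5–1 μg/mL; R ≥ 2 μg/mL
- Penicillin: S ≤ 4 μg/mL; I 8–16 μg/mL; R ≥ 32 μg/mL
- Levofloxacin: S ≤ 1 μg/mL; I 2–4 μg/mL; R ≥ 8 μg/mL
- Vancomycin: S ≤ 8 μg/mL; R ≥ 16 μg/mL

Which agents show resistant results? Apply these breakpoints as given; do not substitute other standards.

Ampicillin 1 μg/mL: in 0.5–1 μg/mL ⇒ intermediate
Levofloxacin: 1 μg/mL is ≤ 1 μg/mL — susceptible
Penicillin 32 μg/mL: ≥ 32 μg/mL → R
Gentamicin 0.25 μg/mL: ≤ 2 μg/mL → Susceptible
Vancomycin: 128 μg/mL is ≥ 16 μg/mL → resistant

penicillin, vancomycin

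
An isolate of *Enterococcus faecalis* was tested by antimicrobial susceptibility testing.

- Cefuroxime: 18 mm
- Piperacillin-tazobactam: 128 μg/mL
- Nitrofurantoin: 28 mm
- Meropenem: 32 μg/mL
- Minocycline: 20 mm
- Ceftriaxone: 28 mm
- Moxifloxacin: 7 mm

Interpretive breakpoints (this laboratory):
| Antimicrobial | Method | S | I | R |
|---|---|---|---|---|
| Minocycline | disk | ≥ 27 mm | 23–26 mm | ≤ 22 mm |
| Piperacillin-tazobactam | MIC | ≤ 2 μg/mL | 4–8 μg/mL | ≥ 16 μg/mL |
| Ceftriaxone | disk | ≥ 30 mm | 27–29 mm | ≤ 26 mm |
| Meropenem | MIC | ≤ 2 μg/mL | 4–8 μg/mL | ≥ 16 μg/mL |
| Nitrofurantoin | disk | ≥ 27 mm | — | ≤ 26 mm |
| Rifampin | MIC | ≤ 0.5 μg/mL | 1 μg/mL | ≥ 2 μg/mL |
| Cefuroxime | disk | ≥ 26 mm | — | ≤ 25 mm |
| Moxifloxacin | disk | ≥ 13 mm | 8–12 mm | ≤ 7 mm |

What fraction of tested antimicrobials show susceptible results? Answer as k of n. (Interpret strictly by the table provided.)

Cefuroxime 18 mm: ≤ 25 mm — Resistant
Piperacillin-tazobactam: 128 μg/mL is ≥ 16 μg/mL ⇒ R
Nitrofurantoin 28 mm: ≥ 27 mm → Susceptible
Meropenem: 32 μg/mL is ≥ 16 μg/mL — resistant
Minocycline (20 mm) ≤ 22 mm — R
Ceftriaxone: 28 mm is in 27–29 mm → I
Moxifloxacin 7 mm: ≤ 7 mm → resistant
Susceptible: 1/7

1 of 7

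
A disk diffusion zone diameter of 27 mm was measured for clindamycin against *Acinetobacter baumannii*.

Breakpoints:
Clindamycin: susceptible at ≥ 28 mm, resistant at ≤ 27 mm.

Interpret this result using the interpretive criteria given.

Resistant

Clindamycin 27 mm: ≤ 27 mm — R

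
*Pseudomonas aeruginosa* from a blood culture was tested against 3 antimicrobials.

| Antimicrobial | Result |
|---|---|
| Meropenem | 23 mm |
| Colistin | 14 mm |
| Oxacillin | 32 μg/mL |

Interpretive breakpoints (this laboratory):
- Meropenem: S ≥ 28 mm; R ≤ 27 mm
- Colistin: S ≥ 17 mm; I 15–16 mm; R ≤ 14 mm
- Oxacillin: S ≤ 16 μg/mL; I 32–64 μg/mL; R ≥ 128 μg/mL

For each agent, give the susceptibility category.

Meropenem (23 mm) ≤ 27 mm ⇒ Resistant
Colistin: 14 mm is ≤ 14 mm → resistant
Oxacillin (32 μg/mL) in 32–64 μg/mL — Intermediate

R, R, I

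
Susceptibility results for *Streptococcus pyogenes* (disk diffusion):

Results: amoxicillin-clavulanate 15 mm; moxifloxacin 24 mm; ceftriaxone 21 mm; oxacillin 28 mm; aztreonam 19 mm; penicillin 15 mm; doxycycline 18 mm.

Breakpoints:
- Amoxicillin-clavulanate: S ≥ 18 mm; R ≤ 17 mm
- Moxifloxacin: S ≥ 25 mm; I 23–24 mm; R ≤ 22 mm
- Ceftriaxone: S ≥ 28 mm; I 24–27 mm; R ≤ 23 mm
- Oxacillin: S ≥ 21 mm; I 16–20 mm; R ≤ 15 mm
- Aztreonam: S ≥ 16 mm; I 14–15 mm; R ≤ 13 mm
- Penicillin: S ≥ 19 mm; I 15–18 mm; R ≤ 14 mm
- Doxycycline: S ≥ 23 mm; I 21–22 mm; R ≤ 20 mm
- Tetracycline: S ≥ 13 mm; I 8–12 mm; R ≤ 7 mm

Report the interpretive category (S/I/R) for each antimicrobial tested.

R, I, R, S, S, I, R

Amoxicillin-clavulanate: 15 mm is ≤ 17 mm → R
Moxifloxacin: 24 mm is in 23–24 mm ⇒ I
Ceftriaxone 21 mm: ≤ 23 mm ⇒ Resistant
Oxacillin: 28 mm is ≥ 21 mm ⇒ Susceptible
Aztreonam 19 mm: ≥ 16 mm ⇒ Susceptible
Penicillin: 15 mm is in 15–18 mm — I
Doxycycline (18 mm) ≤ 20 mm → resistant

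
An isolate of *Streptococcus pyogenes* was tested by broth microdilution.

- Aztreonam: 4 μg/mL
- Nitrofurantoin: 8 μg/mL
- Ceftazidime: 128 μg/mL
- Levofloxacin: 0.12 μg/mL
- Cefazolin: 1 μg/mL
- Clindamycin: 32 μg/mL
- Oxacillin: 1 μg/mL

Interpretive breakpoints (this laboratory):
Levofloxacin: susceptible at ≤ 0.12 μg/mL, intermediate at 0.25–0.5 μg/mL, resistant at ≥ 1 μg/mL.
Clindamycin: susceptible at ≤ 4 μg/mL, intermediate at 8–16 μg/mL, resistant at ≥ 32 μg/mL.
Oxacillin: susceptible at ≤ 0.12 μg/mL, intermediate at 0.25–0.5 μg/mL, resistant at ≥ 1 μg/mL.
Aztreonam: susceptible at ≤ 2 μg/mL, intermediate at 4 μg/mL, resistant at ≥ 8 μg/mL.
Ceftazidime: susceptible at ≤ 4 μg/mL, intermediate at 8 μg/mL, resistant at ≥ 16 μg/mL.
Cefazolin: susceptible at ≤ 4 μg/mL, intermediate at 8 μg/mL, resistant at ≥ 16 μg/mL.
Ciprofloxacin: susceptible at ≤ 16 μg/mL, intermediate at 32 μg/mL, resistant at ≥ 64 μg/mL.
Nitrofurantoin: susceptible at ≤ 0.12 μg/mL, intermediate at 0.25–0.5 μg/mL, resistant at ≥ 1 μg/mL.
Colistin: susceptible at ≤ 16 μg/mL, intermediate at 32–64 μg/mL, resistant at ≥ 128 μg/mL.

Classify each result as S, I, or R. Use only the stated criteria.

Aztreonam 4 μg/mL: = 4 μg/mL → Intermediate
Nitrofurantoin: 8 μg/mL is ≥ 1 μg/mL — resistant
Ceftazidime: 128 μg/mL is ≥ 16 μg/mL — R
Levofloxacin: 0.12 μg/mL is ≤ 0.12 μg/mL ⇒ S
Cefazolin: 1 μg/mL is ≤ 4 μg/mL — S
Clindamycin (32 μg/mL) ≥ 32 μg/mL ⇒ resistant
Oxacillin: 1 μg/mL is ≥ 1 μg/mL — Resistant

I, R, R, S, S, R, R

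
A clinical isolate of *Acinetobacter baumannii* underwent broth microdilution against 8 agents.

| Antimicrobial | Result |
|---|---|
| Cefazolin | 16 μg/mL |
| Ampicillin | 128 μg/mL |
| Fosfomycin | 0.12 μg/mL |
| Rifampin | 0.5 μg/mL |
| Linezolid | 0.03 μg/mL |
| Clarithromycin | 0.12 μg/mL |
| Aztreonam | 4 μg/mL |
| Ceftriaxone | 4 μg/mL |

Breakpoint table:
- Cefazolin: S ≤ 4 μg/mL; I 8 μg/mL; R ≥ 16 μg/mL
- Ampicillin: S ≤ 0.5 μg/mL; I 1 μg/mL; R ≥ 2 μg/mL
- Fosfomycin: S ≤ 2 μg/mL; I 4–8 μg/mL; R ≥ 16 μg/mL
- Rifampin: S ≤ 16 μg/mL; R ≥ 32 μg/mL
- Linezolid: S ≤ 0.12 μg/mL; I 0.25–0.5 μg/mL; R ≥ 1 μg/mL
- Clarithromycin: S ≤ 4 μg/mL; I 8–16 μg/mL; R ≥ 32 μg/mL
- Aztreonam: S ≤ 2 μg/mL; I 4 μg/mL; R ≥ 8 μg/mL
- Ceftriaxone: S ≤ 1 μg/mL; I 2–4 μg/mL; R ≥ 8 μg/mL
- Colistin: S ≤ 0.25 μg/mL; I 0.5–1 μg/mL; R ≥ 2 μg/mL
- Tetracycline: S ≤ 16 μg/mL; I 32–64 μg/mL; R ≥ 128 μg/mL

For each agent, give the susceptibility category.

Cefazolin (16 μg/mL) ≥ 16 μg/mL ⇒ R
Ampicillin 128 μg/mL: ≥ 2 μg/mL — resistant
Fosfomycin: 0.12 μg/mL is ≤ 2 μg/mL — susceptible
Rifampin 0.5 μg/mL: ≤ 16 μg/mL — susceptible
Linezolid: 0.03 μg/mL is ≤ 0.12 μg/mL — Susceptible
Clarithromycin 0.12 μg/mL: ≤ 4 μg/mL ⇒ susceptible
Aztreonam (4 μg/mL) = 4 μg/mL — I
Ceftriaxone: 4 μg/mL is in 2–4 μg/mL → I

R, R, S, S, S, S, I, I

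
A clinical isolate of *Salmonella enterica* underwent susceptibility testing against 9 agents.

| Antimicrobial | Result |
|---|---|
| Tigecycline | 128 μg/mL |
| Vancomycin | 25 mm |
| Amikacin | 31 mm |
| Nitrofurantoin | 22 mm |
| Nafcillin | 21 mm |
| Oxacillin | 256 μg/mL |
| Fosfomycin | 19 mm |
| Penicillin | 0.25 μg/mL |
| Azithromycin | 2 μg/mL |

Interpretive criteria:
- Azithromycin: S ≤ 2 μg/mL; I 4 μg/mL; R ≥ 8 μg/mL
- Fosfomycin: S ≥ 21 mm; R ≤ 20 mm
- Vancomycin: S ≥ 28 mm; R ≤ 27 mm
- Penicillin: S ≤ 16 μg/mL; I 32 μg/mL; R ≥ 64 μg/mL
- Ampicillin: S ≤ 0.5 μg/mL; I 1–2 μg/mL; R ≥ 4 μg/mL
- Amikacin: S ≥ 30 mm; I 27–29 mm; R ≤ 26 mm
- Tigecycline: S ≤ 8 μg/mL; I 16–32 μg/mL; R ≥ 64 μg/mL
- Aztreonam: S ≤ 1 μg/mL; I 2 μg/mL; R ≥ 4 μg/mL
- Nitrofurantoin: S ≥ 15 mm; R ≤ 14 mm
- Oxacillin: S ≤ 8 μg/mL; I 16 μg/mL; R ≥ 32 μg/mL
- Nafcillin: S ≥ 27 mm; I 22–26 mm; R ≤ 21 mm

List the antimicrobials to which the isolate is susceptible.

amikacin, nitrofurantoin, penicillin, azithromycin

Tigecycline (128 μg/mL) ≥ 64 μg/mL → resistant
Vancomycin (25 mm) ≤ 27 mm → Resistant
Amikacin 31 mm: ≥ 30 mm ⇒ susceptible
Nitrofurantoin 22 mm: ≥ 15 mm → Susceptible
Nafcillin 21 mm: ≤ 21 mm — R
Oxacillin (256 μg/mL) ≥ 32 μg/mL → R
Fosfomycin (19 mm) ≤ 20 mm → R
Penicillin 0.25 μg/mL: ≤ 16 μg/mL — susceptible
Azithromycin (2 μg/mL) ≤ 2 μg/mL — Susceptible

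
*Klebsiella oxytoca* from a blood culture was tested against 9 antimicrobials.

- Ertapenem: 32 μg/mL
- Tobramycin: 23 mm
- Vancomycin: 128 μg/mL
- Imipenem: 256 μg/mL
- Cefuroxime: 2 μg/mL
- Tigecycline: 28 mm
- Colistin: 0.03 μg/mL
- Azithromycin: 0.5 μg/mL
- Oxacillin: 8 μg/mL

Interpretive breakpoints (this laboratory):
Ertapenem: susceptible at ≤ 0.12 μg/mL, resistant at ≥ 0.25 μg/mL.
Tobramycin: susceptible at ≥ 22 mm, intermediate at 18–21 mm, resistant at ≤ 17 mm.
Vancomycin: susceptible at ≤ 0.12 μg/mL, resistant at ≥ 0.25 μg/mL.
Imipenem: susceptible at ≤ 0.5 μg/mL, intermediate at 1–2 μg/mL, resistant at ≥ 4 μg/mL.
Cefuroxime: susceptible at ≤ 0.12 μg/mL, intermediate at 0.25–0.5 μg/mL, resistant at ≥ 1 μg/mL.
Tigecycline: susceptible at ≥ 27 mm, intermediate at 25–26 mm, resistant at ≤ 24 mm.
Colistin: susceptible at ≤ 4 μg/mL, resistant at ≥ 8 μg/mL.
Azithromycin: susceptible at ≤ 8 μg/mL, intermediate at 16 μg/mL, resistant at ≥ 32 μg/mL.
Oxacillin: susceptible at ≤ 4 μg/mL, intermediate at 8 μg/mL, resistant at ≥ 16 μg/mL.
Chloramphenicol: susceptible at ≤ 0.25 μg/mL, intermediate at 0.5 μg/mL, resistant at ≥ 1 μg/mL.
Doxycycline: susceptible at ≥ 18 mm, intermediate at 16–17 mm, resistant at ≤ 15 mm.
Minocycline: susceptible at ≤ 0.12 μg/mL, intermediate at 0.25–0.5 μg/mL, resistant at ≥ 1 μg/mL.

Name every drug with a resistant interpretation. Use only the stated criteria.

Ertapenem 32 μg/mL: ≥ 0.25 μg/mL → Resistant
Tobramycin 23 mm: ≥ 22 mm ⇒ Susceptible
Vancomycin (128 μg/mL) ≥ 0.25 μg/mL → R
Imipenem: 256 μg/mL is ≥ 4 μg/mL ⇒ Resistant
Cefuroxime (2 μg/mL) ≥ 1 μg/mL ⇒ resistant
Tigecycline (28 mm) ≥ 27 mm ⇒ S
Colistin (0.03 μg/mL) ≤ 4 μg/mL → S
Azithromycin (0.5 μg/mL) ≤ 8 μg/mL ⇒ Susceptible
Oxacillin: 8 μg/mL is = 8 μg/mL ⇒ Intermediate

ertapenem, vancomycin, imipenem, cefuroxime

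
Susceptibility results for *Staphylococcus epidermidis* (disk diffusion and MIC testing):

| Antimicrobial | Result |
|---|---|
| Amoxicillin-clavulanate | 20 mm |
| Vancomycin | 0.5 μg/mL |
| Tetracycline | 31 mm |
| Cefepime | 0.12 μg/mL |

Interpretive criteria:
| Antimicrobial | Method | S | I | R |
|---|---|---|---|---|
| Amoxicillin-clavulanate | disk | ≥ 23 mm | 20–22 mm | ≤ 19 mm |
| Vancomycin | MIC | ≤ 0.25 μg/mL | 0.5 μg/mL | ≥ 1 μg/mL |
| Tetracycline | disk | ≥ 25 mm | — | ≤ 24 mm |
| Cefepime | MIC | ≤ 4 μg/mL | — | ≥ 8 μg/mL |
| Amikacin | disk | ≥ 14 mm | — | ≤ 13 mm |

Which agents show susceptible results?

tetracycline, cefepime

Amoxicillin-clavulanate 20 mm: in 20–22 mm → intermediate
Vancomycin (0.5 μg/mL) = 0.5 μg/mL ⇒ I
Tetracycline 31 mm: ≥ 25 mm — susceptible
Cefepime 0.12 μg/mL: ≤ 4 μg/mL → susceptible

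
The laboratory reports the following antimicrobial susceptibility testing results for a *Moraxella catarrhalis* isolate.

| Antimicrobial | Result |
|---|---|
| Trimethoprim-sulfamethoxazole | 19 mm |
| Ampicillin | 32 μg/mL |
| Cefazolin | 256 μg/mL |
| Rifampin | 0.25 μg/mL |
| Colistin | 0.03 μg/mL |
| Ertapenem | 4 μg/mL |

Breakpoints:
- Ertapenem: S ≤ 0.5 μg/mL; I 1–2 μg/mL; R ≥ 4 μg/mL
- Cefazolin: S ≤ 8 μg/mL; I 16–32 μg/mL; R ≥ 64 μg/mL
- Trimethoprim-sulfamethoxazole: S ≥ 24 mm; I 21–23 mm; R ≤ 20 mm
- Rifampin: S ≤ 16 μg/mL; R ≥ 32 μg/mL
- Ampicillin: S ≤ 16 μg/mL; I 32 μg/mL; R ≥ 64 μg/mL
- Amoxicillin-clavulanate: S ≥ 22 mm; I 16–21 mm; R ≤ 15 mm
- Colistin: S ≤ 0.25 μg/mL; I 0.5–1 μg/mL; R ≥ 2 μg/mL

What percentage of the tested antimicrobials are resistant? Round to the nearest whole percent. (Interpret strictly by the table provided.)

Trimethoprim-sulfamethoxazole: 19 mm is ≤ 20 mm ⇒ R
Ampicillin 32 μg/mL: = 32 μg/mL → Intermediate
Cefazolin 256 μg/mL: ≥ 64 μg/mL ⇒ Resistant
Rifampin: 0.25 μg/mL is ≤ 16 μg/mL — Susceptible
Colistin 0.03 μg/mL: ≤ 0.25 μg/mL — S
Ertapenem: 4 μg/mL is ≥ 4 μg/mL → R
Resistant: 3/6

50%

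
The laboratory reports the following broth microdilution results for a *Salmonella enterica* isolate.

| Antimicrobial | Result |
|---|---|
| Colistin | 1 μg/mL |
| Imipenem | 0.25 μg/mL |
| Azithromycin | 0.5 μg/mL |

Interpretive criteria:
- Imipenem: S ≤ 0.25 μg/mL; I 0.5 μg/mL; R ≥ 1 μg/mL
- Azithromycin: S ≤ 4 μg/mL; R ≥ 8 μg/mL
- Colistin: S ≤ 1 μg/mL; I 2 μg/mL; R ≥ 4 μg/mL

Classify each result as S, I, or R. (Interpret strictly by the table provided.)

Colistin: 1 μg/mL is ≤ 1 μg/mL ⇒ susceptible
Imipenem (0.25 μg/mL) ≤ 0.25 μg/mL — susceptible
Azithromycin 0.5 μg/mL: ≤ 4 μg/mL ⇒ susceptible

S, S, S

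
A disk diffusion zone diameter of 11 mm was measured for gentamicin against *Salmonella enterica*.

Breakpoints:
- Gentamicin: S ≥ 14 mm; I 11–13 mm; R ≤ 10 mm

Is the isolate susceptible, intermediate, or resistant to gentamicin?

Gentamicin 11 mm: in 11–13 mm — I

I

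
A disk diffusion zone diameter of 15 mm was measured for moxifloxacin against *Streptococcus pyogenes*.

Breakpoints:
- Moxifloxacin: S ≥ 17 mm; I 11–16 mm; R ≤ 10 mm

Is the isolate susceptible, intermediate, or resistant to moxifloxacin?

I

Moxifloxacin: 15 mm is in 11–16 mm → Intermediate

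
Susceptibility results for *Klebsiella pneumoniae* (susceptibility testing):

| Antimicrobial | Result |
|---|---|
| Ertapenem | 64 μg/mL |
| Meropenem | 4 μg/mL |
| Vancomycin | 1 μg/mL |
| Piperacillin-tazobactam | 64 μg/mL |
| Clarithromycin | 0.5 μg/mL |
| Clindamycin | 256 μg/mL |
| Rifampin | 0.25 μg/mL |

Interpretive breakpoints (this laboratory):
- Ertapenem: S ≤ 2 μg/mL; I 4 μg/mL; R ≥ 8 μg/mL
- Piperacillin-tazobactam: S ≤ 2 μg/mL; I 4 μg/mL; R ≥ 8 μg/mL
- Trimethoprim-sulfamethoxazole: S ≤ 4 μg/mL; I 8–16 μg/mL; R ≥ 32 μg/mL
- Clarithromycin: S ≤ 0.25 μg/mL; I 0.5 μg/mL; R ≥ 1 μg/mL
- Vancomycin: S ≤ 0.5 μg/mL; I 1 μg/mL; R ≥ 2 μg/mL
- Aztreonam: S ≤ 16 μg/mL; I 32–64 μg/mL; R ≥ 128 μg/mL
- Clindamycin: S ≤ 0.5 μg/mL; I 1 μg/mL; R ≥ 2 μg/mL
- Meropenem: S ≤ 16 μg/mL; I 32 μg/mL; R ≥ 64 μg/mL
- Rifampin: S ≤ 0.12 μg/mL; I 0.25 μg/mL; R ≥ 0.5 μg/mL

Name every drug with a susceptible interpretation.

meropenem

Ertapenem (64 μg/mL) ≥ 8 μg/mL ⇒ R
Meropenem: 4 μg/mL is ≤ 16 μg/mL ⇒ Susceptible
Vancomycin 1 μg/mL: = 1 μg/mL — Intermediate
Piperacillin-tazobactam 64 μg/mL: ≥ 8 μg/mL → Resistant
Clarithromycin: 0.5 μg/mL is = 0.5 μg/mL → Intermediate
Clindamycin 256 μg/mL: ≥ 2 μg/mL → Resistant
Rifampin (0.25 μg/mL) = 0.25 μg/mL → Intermediate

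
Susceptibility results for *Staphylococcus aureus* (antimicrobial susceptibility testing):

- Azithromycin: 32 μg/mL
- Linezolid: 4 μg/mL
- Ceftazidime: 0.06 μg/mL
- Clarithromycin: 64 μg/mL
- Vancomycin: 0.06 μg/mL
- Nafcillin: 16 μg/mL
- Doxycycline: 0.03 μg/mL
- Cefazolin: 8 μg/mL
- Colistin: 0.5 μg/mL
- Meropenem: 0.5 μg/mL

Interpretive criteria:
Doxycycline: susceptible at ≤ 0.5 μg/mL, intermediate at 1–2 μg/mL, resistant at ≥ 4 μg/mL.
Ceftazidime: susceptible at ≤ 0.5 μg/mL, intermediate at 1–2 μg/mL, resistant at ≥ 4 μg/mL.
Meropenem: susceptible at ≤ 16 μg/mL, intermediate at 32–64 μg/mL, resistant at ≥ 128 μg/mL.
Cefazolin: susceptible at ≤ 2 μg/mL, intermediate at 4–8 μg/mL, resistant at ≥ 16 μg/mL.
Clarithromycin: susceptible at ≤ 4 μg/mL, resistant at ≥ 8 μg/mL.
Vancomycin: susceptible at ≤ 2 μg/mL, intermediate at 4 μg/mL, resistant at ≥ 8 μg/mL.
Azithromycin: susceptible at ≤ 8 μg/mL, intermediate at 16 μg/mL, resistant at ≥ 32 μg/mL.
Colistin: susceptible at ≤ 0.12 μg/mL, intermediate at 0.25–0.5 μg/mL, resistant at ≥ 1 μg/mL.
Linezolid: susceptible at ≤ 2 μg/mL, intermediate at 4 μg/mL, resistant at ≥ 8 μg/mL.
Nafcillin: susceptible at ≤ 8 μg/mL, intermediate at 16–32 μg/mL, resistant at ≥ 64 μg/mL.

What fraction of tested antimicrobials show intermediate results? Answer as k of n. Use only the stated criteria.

4 of 10

Azithromycin (32 μg/mL) ≥ 32 μg/mL ⇒ Resistant
Linezolid 4 μg/mL: = 4 μg/mL ⇒ Intermediate
Ceftazidime 0.06 μg/mL: ≤ 0.5 μg/mL → S
Clarithromycin 64 μg/mL: ≥ 8 μg/mL ⇒ Resistant
Vancomycin: 0.06 μg/mL is ≤ 2 μg/mL → S
Nafcillin (16 μg/mL) in 16–32 μg/mL → intermediate
Doxycycline: 0.03 μg/mL is ≤ 0.5 μg/mL → S
Cefazolin: 8 μg/mL is in 4–8 μg/mL ⇒ Intermediate
Colistin: 0.5 μg/mL is in 0.25–0.5 μg/mL ⇒ intermediate
Meropenem (0.5 μg/mL) ≤ 16 μg/mL ⇒ S
Intermediate: 4/10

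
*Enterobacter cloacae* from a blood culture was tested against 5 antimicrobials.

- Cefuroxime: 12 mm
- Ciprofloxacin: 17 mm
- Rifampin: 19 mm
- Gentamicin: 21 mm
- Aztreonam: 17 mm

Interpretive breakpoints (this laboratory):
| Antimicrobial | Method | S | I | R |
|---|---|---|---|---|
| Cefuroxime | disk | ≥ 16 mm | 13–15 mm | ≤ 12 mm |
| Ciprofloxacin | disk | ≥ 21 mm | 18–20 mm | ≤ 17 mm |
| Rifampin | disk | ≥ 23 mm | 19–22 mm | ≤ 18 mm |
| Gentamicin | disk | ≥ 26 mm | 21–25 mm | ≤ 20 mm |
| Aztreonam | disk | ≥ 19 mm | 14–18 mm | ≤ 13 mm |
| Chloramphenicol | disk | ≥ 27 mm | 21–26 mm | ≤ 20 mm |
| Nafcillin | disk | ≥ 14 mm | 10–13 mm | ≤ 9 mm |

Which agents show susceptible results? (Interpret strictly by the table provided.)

Cefuroxime (12 mm) ≤ 12 mm — R
Ciprofloxacin 17 mm: ≤ 17 mm → R
Rifampin 19 mm: in 19–22 mm → intermediate
Gentamicin: 21 mm is in 21–25 mm ⇒ intermediate
Aztreonam 17 mm: in 14–18 mm — intermediate

none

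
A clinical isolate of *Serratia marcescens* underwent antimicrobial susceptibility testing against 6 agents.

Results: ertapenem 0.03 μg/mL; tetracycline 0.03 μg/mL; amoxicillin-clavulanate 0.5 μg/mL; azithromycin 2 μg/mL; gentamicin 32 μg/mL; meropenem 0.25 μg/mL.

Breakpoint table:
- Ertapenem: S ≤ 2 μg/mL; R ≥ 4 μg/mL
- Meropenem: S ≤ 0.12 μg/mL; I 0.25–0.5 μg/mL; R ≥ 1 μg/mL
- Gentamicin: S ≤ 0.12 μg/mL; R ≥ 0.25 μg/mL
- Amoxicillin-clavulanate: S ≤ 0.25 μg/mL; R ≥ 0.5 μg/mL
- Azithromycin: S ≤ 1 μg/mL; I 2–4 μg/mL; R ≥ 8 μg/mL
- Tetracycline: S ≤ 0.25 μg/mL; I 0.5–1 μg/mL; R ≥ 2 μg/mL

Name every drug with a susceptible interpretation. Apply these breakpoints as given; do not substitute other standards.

Ertapenem: 0.03 μg/mL is ≤ 2 μg/mL ⇒ Susceptible
Tetracycline 0.03 μg/mL: ≤ 0.25 μg/mL ⇒ susceptible
Amoxicillin-clavulanate (0.5 μg/mL) ≥ 0.5 μg/mL — R
Azithromycin 2 μg/mL: in 2–4 μg/mL ⇒ Intermediate
Gentamicin 32 μg/mL: ≥ 0.25 μg/mL ⇒ R
Meropenem (0.25 μg/mL) in 0.25–0.5 μg/mL → Intermediate

ertapenem, tetracycline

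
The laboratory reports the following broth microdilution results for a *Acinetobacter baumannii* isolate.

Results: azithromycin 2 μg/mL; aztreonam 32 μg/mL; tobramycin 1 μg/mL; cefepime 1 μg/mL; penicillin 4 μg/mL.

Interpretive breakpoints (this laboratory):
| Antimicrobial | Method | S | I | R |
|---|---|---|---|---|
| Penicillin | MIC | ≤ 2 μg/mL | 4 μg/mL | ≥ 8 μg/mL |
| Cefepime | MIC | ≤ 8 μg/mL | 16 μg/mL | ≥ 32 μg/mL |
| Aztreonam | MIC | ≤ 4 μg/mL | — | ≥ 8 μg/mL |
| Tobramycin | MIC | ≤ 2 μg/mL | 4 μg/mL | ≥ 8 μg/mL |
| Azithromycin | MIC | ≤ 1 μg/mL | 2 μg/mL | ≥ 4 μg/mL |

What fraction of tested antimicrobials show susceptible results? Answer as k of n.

2 of 5

Azithromycin: 2 μg/mL is = 2 μg/mL → I
Aztreonam: 32 μg/mL is ≥ 8 μg/mL ⇒ resistant
Tobramycin 1 μg/mL: ≤ 2 μg/mL → Susceptible
Cefepime: 1 μg/mL is ≤ 8 μg/mL ⇒ S
Penicillin (4 μg/mL) = 4 μg/mL ⇒ intermediate
Susceptible: 2/5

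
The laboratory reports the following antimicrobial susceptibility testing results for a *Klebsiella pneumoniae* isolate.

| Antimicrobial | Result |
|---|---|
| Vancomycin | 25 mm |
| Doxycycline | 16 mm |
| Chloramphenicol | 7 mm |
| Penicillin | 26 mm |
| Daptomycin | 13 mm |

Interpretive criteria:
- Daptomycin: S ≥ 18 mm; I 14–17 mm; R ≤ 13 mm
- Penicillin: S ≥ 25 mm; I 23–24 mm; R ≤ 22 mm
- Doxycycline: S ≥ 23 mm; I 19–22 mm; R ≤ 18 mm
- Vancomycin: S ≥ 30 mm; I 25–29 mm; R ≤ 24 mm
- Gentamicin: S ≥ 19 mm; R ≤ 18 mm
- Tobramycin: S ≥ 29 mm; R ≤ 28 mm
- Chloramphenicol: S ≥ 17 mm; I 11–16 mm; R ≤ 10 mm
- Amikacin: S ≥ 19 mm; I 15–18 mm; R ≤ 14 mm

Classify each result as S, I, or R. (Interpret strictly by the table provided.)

I, R, R, S, R

Vancomycin: 25 mm is in 25–29 mm → intermediate
Doxycycline: 16 mm is ≤ 18 mm ⇒ Resistant
Chloramphenicol (7 mm) ≤ 10 mm — resistant
Penicillin 26 mm: ≥ 25 mm → Susceptible
Daptomycin 13 mm: ≤ 13 mm ⇒ Resistant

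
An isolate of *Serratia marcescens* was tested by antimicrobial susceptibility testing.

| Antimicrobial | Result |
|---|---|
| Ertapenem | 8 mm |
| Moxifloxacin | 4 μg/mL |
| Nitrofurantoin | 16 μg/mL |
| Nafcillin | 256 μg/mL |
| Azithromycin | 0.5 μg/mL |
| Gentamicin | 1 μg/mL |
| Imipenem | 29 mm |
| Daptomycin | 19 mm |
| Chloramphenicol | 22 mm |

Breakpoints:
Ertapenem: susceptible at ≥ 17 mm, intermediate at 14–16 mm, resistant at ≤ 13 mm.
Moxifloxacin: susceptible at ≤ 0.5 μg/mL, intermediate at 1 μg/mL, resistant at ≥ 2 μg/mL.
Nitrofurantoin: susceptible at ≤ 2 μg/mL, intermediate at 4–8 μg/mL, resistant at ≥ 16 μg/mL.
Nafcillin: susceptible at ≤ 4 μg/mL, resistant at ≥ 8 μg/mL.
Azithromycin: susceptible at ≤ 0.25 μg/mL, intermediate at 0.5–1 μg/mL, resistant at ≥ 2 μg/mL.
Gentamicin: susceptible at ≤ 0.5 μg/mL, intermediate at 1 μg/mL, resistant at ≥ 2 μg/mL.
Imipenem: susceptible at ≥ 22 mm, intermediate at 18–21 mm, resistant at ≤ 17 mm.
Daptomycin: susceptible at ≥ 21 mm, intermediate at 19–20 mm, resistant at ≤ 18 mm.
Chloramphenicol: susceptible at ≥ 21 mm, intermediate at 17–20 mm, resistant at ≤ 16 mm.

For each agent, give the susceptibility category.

R, R, R, R, I, I, S, I, S

Ertapenem 8 mm: ≤ 13 mm → Resistant
Moxifloxacin (4 μg/mL) ≥ 2 μg/mL — resistant
Nitrofurantoin 16 μg/mL: ≥ 16 μg/mL — Resistant
Nafcillin 256 μg/mL: ≥ 8 μg/mL — Resistant
Azithromycin (0.5 μg/mL) in 0.5–1 μg/mL — I
Gentamicin: 1 μg/mL is = 1 μg/mL ⇒ I
Imipenem (29 mm) ≥ 22 mm — Susceptible
Daptomycin 19 mm: in 19–20 mm → Intermediate
Chloramphenicol (22 mm) ≥ 21 mm — S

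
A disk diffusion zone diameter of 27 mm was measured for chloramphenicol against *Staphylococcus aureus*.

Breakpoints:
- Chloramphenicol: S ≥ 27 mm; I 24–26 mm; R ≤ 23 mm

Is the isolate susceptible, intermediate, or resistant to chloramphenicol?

Susceptible

Chloramphenicol: 27 mm is ≥ 27 mm ⇒ Susceptible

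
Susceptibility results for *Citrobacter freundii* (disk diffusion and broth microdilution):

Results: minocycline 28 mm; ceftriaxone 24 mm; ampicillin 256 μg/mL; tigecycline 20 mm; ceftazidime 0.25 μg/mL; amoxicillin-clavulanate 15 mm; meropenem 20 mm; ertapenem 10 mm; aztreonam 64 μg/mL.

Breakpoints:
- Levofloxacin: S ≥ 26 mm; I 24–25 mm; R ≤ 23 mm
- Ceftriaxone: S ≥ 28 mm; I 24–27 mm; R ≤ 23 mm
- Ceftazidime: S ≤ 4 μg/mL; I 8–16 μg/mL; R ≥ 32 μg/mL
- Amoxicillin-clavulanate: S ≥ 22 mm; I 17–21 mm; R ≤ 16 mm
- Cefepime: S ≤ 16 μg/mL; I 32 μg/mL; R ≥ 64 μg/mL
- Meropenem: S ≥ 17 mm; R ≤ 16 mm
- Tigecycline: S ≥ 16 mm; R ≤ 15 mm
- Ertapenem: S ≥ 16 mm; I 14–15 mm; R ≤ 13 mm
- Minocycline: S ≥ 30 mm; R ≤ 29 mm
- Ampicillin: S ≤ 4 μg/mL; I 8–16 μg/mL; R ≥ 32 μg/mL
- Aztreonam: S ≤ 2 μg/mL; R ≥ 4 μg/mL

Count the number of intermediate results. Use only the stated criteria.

Minocycline: 28 mm is ≤ 29 mm → Resistant
Ceftriaxone (24 mm) in 24–27 mm — Intermediate
Ampicillin: 256 μg/mL is ≥ 32 μg/mL — Resistant
Tigecycline 20 mm: ≥ 16 mm — S
Ceftazidime 0.25 μg/mL: ≤ 4 μg/mL → susceptible
Amoxicillin-clavulanate 15 mm: ≤ 16 mm — Resistant
Meropenem 20 mm: ≥ 17 mm → S
Ertapenem 10 mm: ≤ 13 mm ⇒ resistant
Aztreonam (64 μg/mL) ≥ 4 μg/mL ⇒ Resistant
Intermediate: 1

1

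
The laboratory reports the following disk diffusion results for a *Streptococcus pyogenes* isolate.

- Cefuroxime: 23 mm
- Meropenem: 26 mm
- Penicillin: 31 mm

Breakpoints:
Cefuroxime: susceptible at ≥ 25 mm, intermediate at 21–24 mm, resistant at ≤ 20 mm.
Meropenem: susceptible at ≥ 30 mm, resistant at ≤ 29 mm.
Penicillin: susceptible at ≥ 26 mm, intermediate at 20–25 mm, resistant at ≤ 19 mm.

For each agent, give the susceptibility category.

I, R, S

Cefuroxime (23 mm) in 21–24 mm → I
Meropenem 26 mm: ≤ 29 mm → Resistant
Penicillin 31 mm: ≥ 26 mm — S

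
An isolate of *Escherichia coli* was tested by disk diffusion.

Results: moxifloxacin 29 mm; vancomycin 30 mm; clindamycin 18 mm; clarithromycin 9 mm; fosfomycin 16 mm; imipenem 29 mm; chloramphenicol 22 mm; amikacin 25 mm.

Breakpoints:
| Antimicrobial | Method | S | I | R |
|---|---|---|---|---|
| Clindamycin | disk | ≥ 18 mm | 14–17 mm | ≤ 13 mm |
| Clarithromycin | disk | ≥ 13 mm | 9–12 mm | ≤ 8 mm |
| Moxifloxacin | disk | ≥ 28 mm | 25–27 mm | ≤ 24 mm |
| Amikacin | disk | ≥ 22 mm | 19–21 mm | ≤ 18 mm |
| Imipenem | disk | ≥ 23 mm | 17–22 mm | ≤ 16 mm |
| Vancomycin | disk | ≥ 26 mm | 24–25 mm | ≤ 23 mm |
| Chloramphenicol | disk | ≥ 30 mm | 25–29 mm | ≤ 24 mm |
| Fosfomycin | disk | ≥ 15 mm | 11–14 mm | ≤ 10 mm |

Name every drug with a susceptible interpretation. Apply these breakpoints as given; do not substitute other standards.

Moxifloxacin 29 mm: ≥ 28 mm — susceptible
Vancomycin: 30 mm is ≥ 26 mm ⇒ S
Clindamycin (18 mm) ≥ 18 mm — Susceptible
Clarithromycin 9 mm: in 9–12 mm → I
Fosfomycin: 16 mm is ≥ 15 mm → Susceptible
Imipenem 29 mm: ≥ 23 mm ⇒ susceptible
Chloramphenicol (22 mm) ≤ 24 mm — Resistant
Amikacin 25 mm: ≥ 22 mm ⇒ S

moxifloxacin, vancomycin, clindamycin, fosfomycin, imipenem, amikacin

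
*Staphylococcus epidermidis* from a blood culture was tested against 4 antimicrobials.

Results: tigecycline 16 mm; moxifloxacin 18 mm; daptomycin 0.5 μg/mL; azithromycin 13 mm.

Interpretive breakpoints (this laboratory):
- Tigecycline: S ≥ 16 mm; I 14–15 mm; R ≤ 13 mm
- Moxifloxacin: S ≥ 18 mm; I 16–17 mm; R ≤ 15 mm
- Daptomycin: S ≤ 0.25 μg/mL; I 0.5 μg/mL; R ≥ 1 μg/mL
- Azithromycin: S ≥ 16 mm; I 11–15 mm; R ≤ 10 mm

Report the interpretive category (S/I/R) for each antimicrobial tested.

S, S, I, I

Tigecycline (16 mm) ≥ 16 mm ⇒ S
Moxifloxacin: 18 mm is ≥ 18 mm — S
Daptomycin 0.5 μg/mL: = 0.5 μg/mL — Intermediate
Azithromycin (13 mm) in 11–15 mm — intermediate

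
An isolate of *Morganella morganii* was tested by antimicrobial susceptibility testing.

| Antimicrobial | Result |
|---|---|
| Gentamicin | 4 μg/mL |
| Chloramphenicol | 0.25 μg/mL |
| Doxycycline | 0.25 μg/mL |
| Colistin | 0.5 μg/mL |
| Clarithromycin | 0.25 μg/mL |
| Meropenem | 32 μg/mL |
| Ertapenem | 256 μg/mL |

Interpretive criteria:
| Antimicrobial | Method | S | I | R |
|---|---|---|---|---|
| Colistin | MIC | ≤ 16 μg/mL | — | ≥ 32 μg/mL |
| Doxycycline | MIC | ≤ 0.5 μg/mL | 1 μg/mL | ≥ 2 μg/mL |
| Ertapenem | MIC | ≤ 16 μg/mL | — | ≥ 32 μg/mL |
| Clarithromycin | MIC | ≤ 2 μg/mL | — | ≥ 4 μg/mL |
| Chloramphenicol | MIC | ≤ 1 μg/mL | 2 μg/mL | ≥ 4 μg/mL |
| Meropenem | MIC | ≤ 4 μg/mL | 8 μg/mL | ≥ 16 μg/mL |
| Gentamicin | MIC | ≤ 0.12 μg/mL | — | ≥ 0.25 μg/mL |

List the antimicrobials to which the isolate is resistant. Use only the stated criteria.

gentamicin, meropenem, ertapenem

Gentamicin (4 μg/mL) ≥ 0.25 μg/mL — R
Chloramphenicol 0.25 μg/mL: ≤ 1 μg/mL — susceptible
Doxycycline: 0.25 μg/mL is ≤ 0.5 μg/mL — susceptible
Colistin (0.5 μg/mL) ≤ 16 μg/mL ⇒ susceptible
Clarithromycin 0.25 μg/mL: ≤ 2 μg/mL — susceptible
Meropenem: 32 μg/mL is ≥ 16 μg/mL — resistant
Ertapenem (256 μg/mL) ≥ 32 μg/mL → Resistant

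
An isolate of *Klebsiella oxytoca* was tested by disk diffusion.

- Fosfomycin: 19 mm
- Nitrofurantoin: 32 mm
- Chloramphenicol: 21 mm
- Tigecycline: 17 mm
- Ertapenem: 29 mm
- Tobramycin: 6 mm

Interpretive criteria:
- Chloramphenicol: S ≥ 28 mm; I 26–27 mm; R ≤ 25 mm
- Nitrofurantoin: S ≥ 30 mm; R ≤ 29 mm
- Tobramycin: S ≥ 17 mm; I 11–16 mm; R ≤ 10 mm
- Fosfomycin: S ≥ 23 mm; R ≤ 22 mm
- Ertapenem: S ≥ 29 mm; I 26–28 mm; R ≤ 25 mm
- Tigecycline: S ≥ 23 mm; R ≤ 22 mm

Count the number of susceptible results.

Fosfomycin (19 mm) ≤ 22 mm ⇒ R
Nitrofurantoin: 32 mm is ≥ 30 mm — susceptible
Chloramphenicol: 21 mm is ≤ 25 mm → R
Tigecycline (17 mm) ≤ 22 mm ⇒ R
Ertapenem (29 mm) ≥ 29 mm — susceptible
Tobramycin: 6 mm is ≤ 10 mm ⇒ R
Susceptible: 2

2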